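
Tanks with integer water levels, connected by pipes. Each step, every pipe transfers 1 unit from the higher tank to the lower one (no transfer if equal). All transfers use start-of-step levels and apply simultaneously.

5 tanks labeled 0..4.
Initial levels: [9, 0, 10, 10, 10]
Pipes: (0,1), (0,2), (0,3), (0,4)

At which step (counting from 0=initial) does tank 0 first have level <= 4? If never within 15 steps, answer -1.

Answer: -1

Derivation:
Step 1: flows [0->1,2->0,3->0,4->0] -> levels [11 1 9 9 9]
Step 2: flows [0->1,0->2,0->3,0->4] -> levels [7 2 10 10 10]
Step 3: flows [0->1,2->0,3->0,4->0] -> levels [9 3 9 9 9]
Step 4: flows [0->1,0=2,0=3,0=4] -> levels [8 4 9 9 9]
Step 5: flows [0->1,2->0,3->0,4->0] -> levels [10 5 8 8 8]
Step 6: flows [0->1,0->2,0->3,0->4] -> levels [6 6 9 9 9]
Step 7: flows [0=1,2->0,3->0,4->0] -> levels [9 6 8 8 8]
Step 8: flows [0->1,0->2,0->3,0->4] -> levels [5 7 9 9 9]
Step 9: flows [1->0,2->0,3->0,4->0] -> levels [9 6 8 8 8]
  -> period-2 cycle (repeats step 7); tank 0 never drops to <=4
Tank 0 never reaches <=4 within 15 steps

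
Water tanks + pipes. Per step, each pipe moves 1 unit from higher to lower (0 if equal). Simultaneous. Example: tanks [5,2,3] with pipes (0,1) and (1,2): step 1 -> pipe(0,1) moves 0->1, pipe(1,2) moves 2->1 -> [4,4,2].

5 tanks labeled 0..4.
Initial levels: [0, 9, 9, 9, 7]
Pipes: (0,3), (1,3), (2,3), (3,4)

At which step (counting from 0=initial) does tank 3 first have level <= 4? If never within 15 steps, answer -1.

Answer: 6

Derivation:
Step 1: flows [3->0,1=3,2=3,3->4] -> levels [1 9 9 7 8]
Step 2: flows [3->0,1->3,2->3,4->3] -> levels [2 8 8 9 7]
Step 3: flows [3->0,3->1,3->2,3->4] -> levels [3 9 9 5 8]
Step 4: flows [3->0,1->3,2->3,4->3] -> levels [4 8 8 7 7]
Step 5: flows [3->0,1->3,2->3,3=4] -> levels [5 7 7 8 7]
Step 6: flows [3->0,3->1,3->2,3->4] -> levels [6 8 8 4 8]
Tank 3 first reaches <=4 at step 6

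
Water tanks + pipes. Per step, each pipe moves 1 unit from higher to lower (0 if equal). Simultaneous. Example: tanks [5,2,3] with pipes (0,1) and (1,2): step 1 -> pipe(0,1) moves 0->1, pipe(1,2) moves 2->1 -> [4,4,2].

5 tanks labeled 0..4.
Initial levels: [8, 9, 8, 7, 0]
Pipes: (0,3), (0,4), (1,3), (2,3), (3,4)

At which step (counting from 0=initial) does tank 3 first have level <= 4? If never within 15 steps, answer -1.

Step 1: flows [0->3,0->4,1->3,2->3,3->4] -> levels [6 8 7 9 2]
Step 2: flows [3->0,0->4,3->1,3->2,3->4] -> levels [6 9 8 5 4]
Step 3: flows [0->3,0->4,1->3,2->3,3->4] -> levels [4 8 7 7 6]
Step 4: flows [3->0,4->0,1->3,2=3,3->4] -> levels [6 7 7 6 6]
Step 5: flows [0=3,0=4,1->3,2->3,3=4] -> levels [6 6 6 8 6]
Step 6: flows [3->0,0=4,3->1,3->2,3->4] -> levels [7 7 7 4 7]
Tank 3 first reaches <=4 at step 6

Answer: 6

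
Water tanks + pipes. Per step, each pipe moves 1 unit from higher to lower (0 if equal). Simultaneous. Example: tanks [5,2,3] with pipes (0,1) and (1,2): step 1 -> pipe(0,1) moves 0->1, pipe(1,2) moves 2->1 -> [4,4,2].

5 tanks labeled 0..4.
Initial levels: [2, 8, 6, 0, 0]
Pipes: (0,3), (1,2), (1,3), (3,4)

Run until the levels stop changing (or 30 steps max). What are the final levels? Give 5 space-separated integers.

Step 1: flows [0->3,1->2,1->3,3=4] -> levels [1 6 7 2 0]
Step 2: flows [3->0,2->1,1->3,3->4] -> levels [2 6 6 1 1]
Step 3: flows [0->3,1=2,1->3,3=4] -> levels [1 5 6 3 1]
Step 4: flows [3->0,2->1,1->3,3->4] -> levels [2 5 5 2 2]
Step 5: flows [0=3,1=2,1->3,3=4] -> levels [2 4 5 3 2]
Step 6: flows [3->0,2->1,1->3,3->4] -> levels [3 4 4 2 3]
Step 7: flows [0->3,1=2,1->3,4->3] -> levels [2 3 4 5 2]
Step 8: flows [3->0,2->1,3->1,3->4] -> levels [3 5 3 2 3]
Step 9: flows [0->3,1->2,1->3,4->3] -> levels [2 3 4 5 2]
  -> period-2 cycle: step 9 state = step 7 state; never stabilizes
  -> state at step 30: (30-7) mod 2 = 1, same as step 8 -> [3 5 3 2 3]

Answer: 3 5 3 2 3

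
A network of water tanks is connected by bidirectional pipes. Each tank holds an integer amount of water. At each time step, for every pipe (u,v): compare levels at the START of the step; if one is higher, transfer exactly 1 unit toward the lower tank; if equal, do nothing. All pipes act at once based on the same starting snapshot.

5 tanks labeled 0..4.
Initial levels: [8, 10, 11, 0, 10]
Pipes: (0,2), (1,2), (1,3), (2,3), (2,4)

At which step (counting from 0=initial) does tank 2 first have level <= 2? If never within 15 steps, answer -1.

Answer: -1

Derivation:
Step 1: flows [2->0,2->1,1->3,2->3,2->4] -> levels [9 10 7 2 11]
Step 2: flows [0->2,1->2,1->3,2->3,4->2] -> levels [8 8 9 4 10]
Step 3: flows [2->0,2->1,1->3,2->3,4->2] -> levels [9 8 7 6 9]
Step 4: flows [0->2,1->2,1->3,2->3,4->2] -> levels [8 6 9 8 8]
Step 5: flows [2->0,2->1,3->1,2->3,2->4] -> levels [9 8 5 8 9]
Step 6: flows [0->2,1->2,1=3,3->2,4->2] -> levels [8 7 9 7 8]
Step 7: flows [2->0,2->1,1=3,2->3,2->4] -> levels [9 8 5 8 9]
  -> period-2 cycle (repeats step 5); tank 2 never drops to <=2
Tank 2 never reaches <=2 within 15 steps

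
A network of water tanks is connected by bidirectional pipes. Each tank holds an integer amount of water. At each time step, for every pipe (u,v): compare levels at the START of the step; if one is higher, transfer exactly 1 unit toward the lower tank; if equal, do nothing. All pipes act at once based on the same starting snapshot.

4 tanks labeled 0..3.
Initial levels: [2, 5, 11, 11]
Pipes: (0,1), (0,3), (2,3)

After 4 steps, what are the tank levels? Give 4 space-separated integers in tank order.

Answer: 6 5 9 9

Derivation:
Step 1: flows [1->0,3->0,2=3] -> levels [4 4 11 10]
Step 2: flows [0=1,3->0,2->3] -> levels [5 4 10 10]
Step 3: flows [0->1,3->0,2=3] -> levels [5 5 10 9]
Step 4: flows [0=1,3->0,2->3] -> levels [6 5 9 9]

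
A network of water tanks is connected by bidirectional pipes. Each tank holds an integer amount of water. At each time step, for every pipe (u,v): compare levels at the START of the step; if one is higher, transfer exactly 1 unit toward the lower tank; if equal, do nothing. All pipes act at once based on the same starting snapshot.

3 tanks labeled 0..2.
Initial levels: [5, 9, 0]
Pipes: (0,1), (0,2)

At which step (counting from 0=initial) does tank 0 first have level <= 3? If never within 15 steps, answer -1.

Step 1: flows [1->0,0->2] -> levels [5 8 1]
Step 2: flows [1->0,0->2] -> levels [5 7 2]
Step 3: flows [1->0,0->2] -> levels [5 6 3]
Step 4: flows [1->0,0->2] -> levels [5 5 4]
Step 5: flows [0=1,0->2] -> levels [4 5 5]
Step 6: flows [1->0,2->0] -> levels [6 4 4]
Step 7: flows [0->1,0->2] -> levels [4 5 5]
  -> period-2 cycle (repeats step 5); tank 0 never drops to <=3
Tank 0 never reaches <=3 within 15 steps

Answer: -1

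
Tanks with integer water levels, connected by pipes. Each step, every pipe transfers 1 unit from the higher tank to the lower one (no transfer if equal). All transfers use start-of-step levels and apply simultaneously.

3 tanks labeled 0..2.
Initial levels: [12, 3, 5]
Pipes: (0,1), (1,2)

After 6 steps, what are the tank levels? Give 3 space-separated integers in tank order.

Step 1: flows [0->1,2->1] -> levels [11 5 4]
Step 2: flows [0->1,1->2] -> levels [10 5 5]
Step 3: flows [0->1,1=2] -> levels [9 6 5]
Step 4: flows [0->1,1->2] -> levels [8 6 6]
Step 5: flows [0->1,1=2] -> levels [7 7 6]
Step 6: flows [0=1,1->2] -> levels [7 6 7]

Answer: 7 6 7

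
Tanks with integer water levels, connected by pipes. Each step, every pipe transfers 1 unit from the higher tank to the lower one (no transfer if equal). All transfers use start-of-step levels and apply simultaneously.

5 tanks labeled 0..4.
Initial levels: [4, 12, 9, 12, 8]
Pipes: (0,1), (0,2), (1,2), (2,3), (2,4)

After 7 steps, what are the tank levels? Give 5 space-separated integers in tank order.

Step 1: flows [1->0,2->0,1->2,3->2,2->4] -> levels [6 10 9 11 9]
Step 2: flows [1->0,2->0,1->2,3->2,2=4] -> levels [8 8 10 10 9]
Step 3: flows [0=1,2->0,2->1,2=3,2->4] -> levels [9 9 7 10 10]
Step 4: flows [0=1,0->2,1->2,3->2,4->2] -> levels [8 8 11 9 9]
Step 5: flows [0=1,2->0,2->1,2->3,2->4] -> levels [9 9 7 10 10]
  -> period-2 cycle: step 5 state = step 3 state
  -> state at step 7: (7-3) mod 2 = 0, same as step 3 -> [9 9 7 10 10]

Answer: 9 9 7 10 10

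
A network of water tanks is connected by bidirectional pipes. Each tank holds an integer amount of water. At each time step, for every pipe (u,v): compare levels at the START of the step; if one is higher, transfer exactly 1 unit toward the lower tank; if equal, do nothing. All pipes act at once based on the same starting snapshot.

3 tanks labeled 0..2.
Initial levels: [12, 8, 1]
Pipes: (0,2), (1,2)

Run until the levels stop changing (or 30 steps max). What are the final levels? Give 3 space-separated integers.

Step 1: flows [0->2,1->2] -> levels [11 7 3]
Step 2: flows [0->2,1->2] -> levels [10 6 5]
Step 3: flows [0->2,1->2] -> levels [9 5 7]
Step 4: flows [0->2,2->1] -> levels [8 6 7]
Step 5: flows [0->2,2->1] -> levels [7 7 7]
Step 6: flows [0=2,1=2] -> levels [7 7 7]
  -> stable (no change)

Answer: 7 7 7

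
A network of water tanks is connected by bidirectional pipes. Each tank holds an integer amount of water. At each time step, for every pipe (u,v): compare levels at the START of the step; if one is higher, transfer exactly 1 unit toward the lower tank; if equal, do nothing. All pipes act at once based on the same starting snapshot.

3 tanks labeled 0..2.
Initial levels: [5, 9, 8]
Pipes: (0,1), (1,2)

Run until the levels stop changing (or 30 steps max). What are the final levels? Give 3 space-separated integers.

Answer: 8 6 8

Derivation:
Step 1: flows [1->0,1->2] -> levels [6 7 9]
Step 2: flows [1->0,2->1] -> levels [7 7 8]
Step 3: flows [0=1,2->1] -> levels [7 8 7]
Step 4: flows [1->0,1->2] -> levels [8 6 8]
Step 5: flows [0->1,2->1] -> levels [7 8 7]
  -> period-2 cycle: step 5 state = step 3 state; never stabilizes
  -> state at step 30: (30-3) mod 2 = 1, same as step 4 -> [8 6 8]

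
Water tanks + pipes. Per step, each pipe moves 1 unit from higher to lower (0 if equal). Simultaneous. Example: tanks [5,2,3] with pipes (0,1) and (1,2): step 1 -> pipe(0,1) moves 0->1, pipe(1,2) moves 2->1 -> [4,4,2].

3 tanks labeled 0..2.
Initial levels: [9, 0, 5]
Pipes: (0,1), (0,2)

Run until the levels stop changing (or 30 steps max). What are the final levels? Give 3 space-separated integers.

Step 1: flows [0->1,0->2] -> levels [7 1 6]
Step 2: flows [0->1,0->2] -> levels [5 2 7]
Step 3: flows [0->1,2->0] -> levels [5 3 6]
Step 4: flows [0->1,2->0] -> levels [5 4 5]
Step 5: flows [0->1,0=2] -> levels [4 5 5]
Step 6: flows [1->0,2->0] -> levels [6 4 4]
Step 7: flows [0->1,0->2] -> levels [4 5 5]
  -> period-2 cycle: step 7 state = step 5 state; never stabilizes
  -> state at step 30: (30-5) mod 2 = 1, same as step 6 -> [6 4 4]

Answer: 6 4 4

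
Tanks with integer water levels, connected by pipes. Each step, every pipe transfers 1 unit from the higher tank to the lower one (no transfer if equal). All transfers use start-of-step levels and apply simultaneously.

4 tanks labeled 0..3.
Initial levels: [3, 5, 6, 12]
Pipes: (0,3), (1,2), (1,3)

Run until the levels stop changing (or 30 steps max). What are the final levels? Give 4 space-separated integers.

Answer: 6 6 7 7

Derivation:
Step 1: flows [3->0,2->1,3->1] -> levels [4 7 5 10]
Step 2: flows [3->0,1->2,3->1] -> levels [5 7 6 8]
Step 3: flows [3->0,1->2,3->1] -> levels [6 7 7 6]
Step 4: flows [0=3,1=2,1->3] -> levels [6 6 7 7]
Step 5: flows [3->0,2->1,3->1] -> levels [7 8 6 5]
Step 6: flows [0->3,1->2,1->3] -> levels [6 6 7 7]
  -> period-2 cycle: step 6 state = step 4 state; never stabilizes
  -> state at step 30: (30-4) mod 2 = 0, same as step 4 -> [6 6 7 7]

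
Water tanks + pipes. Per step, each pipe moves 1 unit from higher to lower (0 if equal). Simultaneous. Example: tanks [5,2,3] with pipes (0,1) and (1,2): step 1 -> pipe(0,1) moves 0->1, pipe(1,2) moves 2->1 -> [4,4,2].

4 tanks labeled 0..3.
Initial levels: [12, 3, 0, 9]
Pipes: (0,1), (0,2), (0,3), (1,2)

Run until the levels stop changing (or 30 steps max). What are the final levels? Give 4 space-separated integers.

Answer: 6 5 7 6

Derivation:
Step 1: flows [0->1,0->2,0->3,1->2] -> levels [9 3 2 10]
Step 2: flows [0->1,0->2,3->0,1->2] -> levels [8 3 4 9]
Step 3: flows [0->1,0->2,3->0,2->1] -> levels [7 5 4 8]
Step 4: flows [0->1,0->2,3->0,1->2] -> levels [6 5 6 7]
Step 5: flows [0->1,0=2,3->0,2->1] -> levels [6 7 5 6]
Step 6: flows [1->0,0->2,0=3,1->2] -> levels [6 5 7 6]
Step 7: flows [0->1,2->0,0=3,2->1] -> levels [6 7 5 6]
  -> period-2 cycle: step 7 state = step 5 state; never stabilizes
  -> state at step 30: (30-5) mod 2 = 1, same as step 6 -> [6 5 7 6]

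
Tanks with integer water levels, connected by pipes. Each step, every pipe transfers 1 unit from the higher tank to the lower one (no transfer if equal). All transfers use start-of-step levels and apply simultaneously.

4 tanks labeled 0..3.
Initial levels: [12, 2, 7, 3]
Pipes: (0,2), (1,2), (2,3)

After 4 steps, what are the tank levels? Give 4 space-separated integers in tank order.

Step 1: flows [0->2,2->1,2->3] -> levels [11 3 6 4]
Step 2: flows [0->2,2->1,2->3] -> levels [10 4 5 5]
Step 3: flows [0->2,2->1,2=3] -> levels [9 5 5 5]
Step 4: flows [0->2,1=2,2=3] -> levels [8 5 6 5]

Answer: 8 5 6 5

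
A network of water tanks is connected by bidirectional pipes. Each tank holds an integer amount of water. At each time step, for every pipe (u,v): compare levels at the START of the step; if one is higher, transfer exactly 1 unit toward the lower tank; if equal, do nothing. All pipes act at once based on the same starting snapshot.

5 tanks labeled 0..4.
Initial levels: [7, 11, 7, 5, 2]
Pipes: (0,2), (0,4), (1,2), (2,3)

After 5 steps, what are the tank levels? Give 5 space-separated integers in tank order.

Answer: 5 7 8 6 6

Derivation:
Step 1: flows [0=2,0->4,1->2,2->3] -> levels [6 10 7 6 3]
Step 2: flows [2->0,0->4,1->2,2->3] -> levels [6 9 6 7 4]
Step 3: flows [0=2,0->4,1->2,3->2] -> levels [5 8 8 6 5]
Step 4: flows [2->0,0=4,1=2,2->3] -> levels [6 8 6 7 5]
Step 5: flows [0=2,0->4,1->2,3->2] -> levels [5 7 8 6 6]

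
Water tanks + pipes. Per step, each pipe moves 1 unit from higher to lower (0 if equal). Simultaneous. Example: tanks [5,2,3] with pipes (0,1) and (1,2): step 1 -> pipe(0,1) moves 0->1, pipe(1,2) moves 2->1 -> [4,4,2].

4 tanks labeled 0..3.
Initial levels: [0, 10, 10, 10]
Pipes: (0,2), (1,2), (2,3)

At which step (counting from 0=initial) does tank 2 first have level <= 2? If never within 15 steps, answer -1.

Step 1: flows [2->0,1=2,2=3] -> levels [1 10 9 10]
Step 2: flows [2->0,1->2,3->2] -> levels [2 9 10 9]
Step 3: flows [2->0,2->1,2->3] -> levels [3 10 7 10]
Step 4: flows [2->0,1->2,3->2] -> levels [4 9 8 9]
Step 5: flows [2->0,1->2,3->2] -> levels [5 8 9 8]
Step 6: flows [2->0,2->1,2->3] -> levels [6 9 6 9]
Step 7: flows [0=2,1->2,3->2] -> levels [6 8 8 8]
Step 8: flows [2->0,1=2,2=3] -> levels [7 8 7 8]
Step 9: flows [0=2,1->2,3->2] -> levels [7 7 9 7]
Step 10: flows [2->0,2->1,2->3] -> levels [8 8 6 8]
Step 11: flows [0->2,1->2,3->2] -> levels [7 7 9 7]
  -> period-2 cycle (repeats step 9); tank 2 never drops to <=2
Tank 2 never reaches <=2 within 15 steps

Answer: -1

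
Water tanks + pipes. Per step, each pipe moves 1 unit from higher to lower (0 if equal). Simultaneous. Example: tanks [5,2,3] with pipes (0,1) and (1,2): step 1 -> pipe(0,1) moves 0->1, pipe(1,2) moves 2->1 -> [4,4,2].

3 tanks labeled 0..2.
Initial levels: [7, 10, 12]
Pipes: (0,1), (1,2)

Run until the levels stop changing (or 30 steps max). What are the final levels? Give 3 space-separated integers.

Step 1: flows [1->0,2->1] -> levels [8 10 11]
Step 2: flows [1->0,2->1] -> levels [9 10 10]
Step 3: flows [1->0,1=2] -> levels [10 9 10]
Step 4: flows [0->1,2->1] -> levels [9 11 9]
Step 5: flows [1->0,1->2] -> levels [10 9 10]
  -> period-2 cycle: step 5 state = step 3 state; never stabilizes
  -> state at step 30: (30-3) mod 2 = 1, same as step 4 -> [9 11 9]

Answer: 9 11 9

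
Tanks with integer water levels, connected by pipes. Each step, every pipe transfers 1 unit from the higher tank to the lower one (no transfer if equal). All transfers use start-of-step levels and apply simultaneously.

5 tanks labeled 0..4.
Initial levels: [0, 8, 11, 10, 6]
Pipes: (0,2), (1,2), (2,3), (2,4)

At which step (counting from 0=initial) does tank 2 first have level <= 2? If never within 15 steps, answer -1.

Answer: -1

Derivation:
Step 1: flows [2->0,2->1,2->3,2->4] -> levels [1 9 7 11 7]
Step 2: flows [2->0,1->2,3->2,2=4] -> levels [2 8 8 10 7]
Step 3: flows [2->0,1=2,3->2,2->4] -> levels [3 8 7 9 8]
Step 4: flows [2->0,1->2,3->2,4->2] -> levels [4 7 9 8 7]
Step 5: flows [2->0,2->1,2->3,2->4] -> levels [5 8 5 9 8]
Step 6: flows [0=2,1->2,3->2,4->2] -> levels [5 7 8 8 7]
Step 7: flows [2->0,2->1,2=3,2->4] -> levels [6 8 5 8 8]
Step 8: flows [0->2,1->2,3->2,4->2] -> levels [5 7 9 7 7]
Step 9: flows [2->0,2->1,2->3,2->4] -> levels [6 8 5 8 8]
  -> period-2 cycle (repeats step 7); tank 2 never drops to <=2
Tank 2 never reaches <=2 within 15 steps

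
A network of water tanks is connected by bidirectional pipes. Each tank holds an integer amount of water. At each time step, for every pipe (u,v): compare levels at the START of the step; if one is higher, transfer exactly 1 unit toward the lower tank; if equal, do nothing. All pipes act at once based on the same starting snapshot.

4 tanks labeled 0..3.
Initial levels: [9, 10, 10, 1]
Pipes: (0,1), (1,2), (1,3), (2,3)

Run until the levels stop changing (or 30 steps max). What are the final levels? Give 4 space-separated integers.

Answer: 7 9 7 7

Derivation:
Step 1: flows [1->0,1=2,1->3,2->3] -> levels [10 8 9 3]
Step 2: flows [0->1,2->1,1->3,2->3] -> levels [9 9 7 5]
Step 3: flows [0=1,1->2,1->3,2->3] -> levels [9 7 7 7]
Step 4: flows [0->1,1=2,1=3,2=3] -> levels [8 8 7 7]
Step 5: flows [0=1,1->2,1->3,2=3] -> levels [8 6 8 8]
Step 6: flows [0->1,2->1,3->1,2=3] -> levels [7 9 7 7]
Step 7: flows [1->0,1->2,1->3,2=3] -> levels [8 6 8 8]
  -> period-2 cycle: step 7 state = step 5 state; never stabilizes
  -> state at step 30: (30-5) mod 2 = 1, same as step 6 -> [7 9 7 7]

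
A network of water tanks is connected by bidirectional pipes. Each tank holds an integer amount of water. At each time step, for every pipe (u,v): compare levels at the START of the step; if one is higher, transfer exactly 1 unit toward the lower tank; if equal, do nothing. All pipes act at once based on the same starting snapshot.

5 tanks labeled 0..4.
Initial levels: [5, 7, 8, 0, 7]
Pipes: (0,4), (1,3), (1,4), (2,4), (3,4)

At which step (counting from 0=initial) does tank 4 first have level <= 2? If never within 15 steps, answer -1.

Answer: -1

Derivation:
Step 1: flows [4->0,1->3,1=4,2->4,4->3] -> levels [6 6 7 2 6]
Step 2: flows [0=4,1->3,1=4,2->4,4->3] -> levels [6 5 6 4 6]
Step 3: flows [0=4,1->3,4->1,2=4,4->3] -> levels [6 5 6 6 4]
Step 4: flows [0->4,3->1,1->4,2->4,3->4] -> levels [5 5 5 4 8]
Step 5: flows [4->0,1->3,4->1,4->2,4->3] -> levels [6 5 6 6 4]
  -> period-2 cycle (repeats step 3); tank 4 never drops to <=2
Tank 4 never reaches <=2 within 15 steps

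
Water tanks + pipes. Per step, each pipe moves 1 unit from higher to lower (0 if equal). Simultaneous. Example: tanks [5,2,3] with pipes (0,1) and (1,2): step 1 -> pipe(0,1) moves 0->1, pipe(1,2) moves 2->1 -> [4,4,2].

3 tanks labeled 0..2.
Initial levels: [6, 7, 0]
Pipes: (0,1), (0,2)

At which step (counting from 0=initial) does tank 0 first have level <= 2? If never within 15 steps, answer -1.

Step 1: flows [1->0,0->2] -> levels [6 6 1]
Step 2: flows [0=1,0->2] -> levels [5 6 2]
Step 3: flows [1->0,0->2] -> levels [5 5 3]
Step 4: flows [0=1,0->2] -> levels [4 5 4]
Step 5: flows [1->0,0=2] -> levels [5 4 4]
Step 6: flows [0->1,0->2] -> levels [3 5 5]
Step 7: flows [1->0,2->0] -> levels [5 4 4]
  -> period-2 cycle (repeats step 5); tank 0 never drops to <=2
Tank 0 never reaches <=2 within 15 steps

Answer: -1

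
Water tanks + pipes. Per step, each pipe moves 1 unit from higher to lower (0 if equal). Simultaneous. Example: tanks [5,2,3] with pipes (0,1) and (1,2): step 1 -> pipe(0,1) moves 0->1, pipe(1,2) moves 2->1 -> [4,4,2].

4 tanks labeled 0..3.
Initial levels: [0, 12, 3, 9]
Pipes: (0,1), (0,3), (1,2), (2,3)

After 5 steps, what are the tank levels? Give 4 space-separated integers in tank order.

Step 1: flows [1->0,3->0,1->2,3->2] -> levels [2 10 5 7]
Step 2: flows [1->0,3->0,1->2,3->2] -> levels [4 8 7 5]
Step 3: flows [1->0,3->0,1->2,2->3] -> levels [6 6 7 5]
Step 4: flows [0=1,0->3,2->1,2->3] -> levels [5 7 5 7]
Step 5: flows [1->0,3->0,1->2,3->2] -> levels [7 5 7 5]

Answer: 7 5 7 5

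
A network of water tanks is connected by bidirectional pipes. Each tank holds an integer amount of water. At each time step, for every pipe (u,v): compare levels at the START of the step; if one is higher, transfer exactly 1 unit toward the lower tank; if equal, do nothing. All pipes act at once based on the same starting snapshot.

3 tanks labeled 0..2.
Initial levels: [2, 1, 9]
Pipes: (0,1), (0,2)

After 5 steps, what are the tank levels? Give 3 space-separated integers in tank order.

Step 1: flows [0->1,2->0] -> levels [2 2 8]
Step 2: flows [0=1,2->0] -> levels [3 2 7]
Step 3: flows [0->1,2->0] -> levels [3 3 6]
Step 4: flows [0=1,2->0] -> levels [4 3 5]
Step 5: flows [0->1,2->0] -> levels [4 4 4]

Answer: 4 4 4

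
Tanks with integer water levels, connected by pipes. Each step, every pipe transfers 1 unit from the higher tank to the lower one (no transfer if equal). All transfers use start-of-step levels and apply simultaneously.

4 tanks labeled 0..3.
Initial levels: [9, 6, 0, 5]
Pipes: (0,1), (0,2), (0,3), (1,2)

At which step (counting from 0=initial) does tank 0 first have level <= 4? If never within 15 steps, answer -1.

Answer: -1

Derivation:
Step 1: flows [0->1,0->2,0->3,1->2] -> levels [6 6 2 6]
Step 2: flows [0=1,0->2,0=3,1->2] -> levels [5 5 4 6]
Step 3: flows [0=1,0->2,3->0,1->2] -> levels [5 4 6 5]
Step 4: flows [0->1,2->0,0=3,2->1] -> levels [5 6 4 5]
Step 5: flows [1->0,0->2,0=3,1->2] -> levels [5 4 6 5]
  -> period-2 cycle (repeats step 3); tank 0 never drops to <=4
Tank 0 never reaches <=4 within 15 steps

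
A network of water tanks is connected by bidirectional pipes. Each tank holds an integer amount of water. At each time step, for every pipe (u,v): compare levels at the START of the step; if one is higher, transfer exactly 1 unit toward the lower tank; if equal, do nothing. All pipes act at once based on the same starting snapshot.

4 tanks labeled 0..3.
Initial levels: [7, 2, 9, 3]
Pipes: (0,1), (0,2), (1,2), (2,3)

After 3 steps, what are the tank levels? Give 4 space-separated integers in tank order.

Step 1: flows [0->1,2->0,2->1,2->3] -> levels [7 4 6 4]
Step 2: flows [0->1,0->2,2->1,2->3] -> levels [5 6 5 5]
Step 3: flows [1->0,0=2,1->2,2=3] -> levels [6 4 6 5]

Answer: 6 4 6 5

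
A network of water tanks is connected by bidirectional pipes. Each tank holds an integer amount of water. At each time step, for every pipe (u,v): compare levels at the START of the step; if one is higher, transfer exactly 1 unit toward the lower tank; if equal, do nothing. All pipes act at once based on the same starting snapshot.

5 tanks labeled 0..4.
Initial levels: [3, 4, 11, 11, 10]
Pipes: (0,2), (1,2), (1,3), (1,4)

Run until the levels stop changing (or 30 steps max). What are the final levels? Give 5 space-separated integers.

Answer: 7 10 6 8 8

Derivation:
Step 1: flows [2->0,2->1,3->1,4->1] -> levels [4 7 9 10 9]
Step 2: flows [2->0,2->1,3->1,4->1] -> levels [5 10 7 9 8]
Step 3: flows [2->0,1->2,1->3,1->4] -> levels [6 7 7 10 9]
Step 4: flows [2->0,1=2,3->1,4->1] -> levels [7 9 6 9 8]
Step 5: flows [0->2,1->2,1=3,1->4] -> levels [6 7 8 9 9]
Step 6: flows [2->0,2->1,3->1,4->1] -> levels [7 10 6 8 8]
Step 7: flows [0->2,1->2,1->3,1->4] -> levels [6 7 8 9 9]
  -> period-2 cycle: step 7 state = step 5 state; never stabilizes
  -> state at step 30: (30-5) mod 2 = 1, same as step 6 -> [7 10 6 8 8]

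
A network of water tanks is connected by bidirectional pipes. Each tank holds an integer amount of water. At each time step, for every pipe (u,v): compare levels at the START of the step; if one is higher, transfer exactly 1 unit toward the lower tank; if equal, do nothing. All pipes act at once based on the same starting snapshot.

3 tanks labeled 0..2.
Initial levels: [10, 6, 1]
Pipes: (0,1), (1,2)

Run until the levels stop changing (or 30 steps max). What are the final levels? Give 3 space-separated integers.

Step 1: flows [0->1,1->2] -> levels [9 6 2]
Step 2: flows [0->1,1->2] -> levels [8 6 3]
Step 3: flows [0->1,1->2] -> levels [7 6 4]
Step 4: flows [0->1,1->2] -> levels [6 6 5]
Step 5: flows [0=1,1->2] -> levels [6 5 6]
Step 6: flows [0->1,2->1] -> levels [5 7 5]
Step 7: flows [1->0,1->2] -> levels [6 5 6]
  -> period-2 cycle: step 7 state = step 5 state; never stabilizes
  -> state at step 30: (30-5) mod 2 = 1, same as step 6 -> [5 7 5]

Answer: 5 7 5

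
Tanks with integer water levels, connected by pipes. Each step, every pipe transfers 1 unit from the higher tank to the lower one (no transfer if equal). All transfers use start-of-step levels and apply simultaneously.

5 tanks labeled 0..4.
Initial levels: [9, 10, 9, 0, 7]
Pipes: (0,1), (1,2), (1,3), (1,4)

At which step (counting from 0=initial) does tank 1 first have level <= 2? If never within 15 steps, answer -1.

Step 1: flows [1->0,1->2,1->3,1->4] -> levels [10 6 10 1 8]
Step 2: flows [0->1,2->1,1->3,4->1] -> levels [9 8 9 2 7]
Step 3: flows [0->1,2->1,1->3,1->4] -> levels [8 8 8 3 8]
Step 4: flows [0=1,1=2,1->3,1=4] -> levels [8 7 8 4 8]
Step 5: flows [0->1,2->1,1->3,4->1] -> levels [7 9 7 5 7]
Step 6: flows [1->0,1->2,1->3,1->4] -> levels [8 5 8 6 8]
Step 7: flows [0->1,2->1,3->1,4->1] -> levels [7 9 7 5 7]
  -> period-2 cycle (repeats step 5); tank 1 never drops to <=2
Tank 1 never reaches <=2 within 15 steps

Answer: -1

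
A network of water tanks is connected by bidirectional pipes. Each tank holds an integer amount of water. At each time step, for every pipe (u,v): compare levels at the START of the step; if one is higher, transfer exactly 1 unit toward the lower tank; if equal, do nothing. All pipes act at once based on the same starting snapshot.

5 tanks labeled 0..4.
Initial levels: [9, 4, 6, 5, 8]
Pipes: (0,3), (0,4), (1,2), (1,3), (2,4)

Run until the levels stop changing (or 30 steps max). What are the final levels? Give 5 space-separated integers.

Step 1: flows [0->3,0->4,2->1,3->1,4->2] -> levels [7 6 6 5 8]
Step 2: flows [0->3,4->0,1=2,1->3,4->2] -> levels [7 5 7 7 6]
Step 3: flows [0=3,0->4,2->1,3->1,2->4] -> levels [6 7 5 6 8]
Step 4: flows [0=3,4->0,1->2,1->3,4->2] -> levels [7 5 7 7 6]
  -> period-2 cycle: step 4 state = step 2 state; never stabilizes
  -> state at step 30: (30-2) mod 2 = 0, same as step 2 -> [7 5 7 7 6]

Answer: 7 5 7 7 6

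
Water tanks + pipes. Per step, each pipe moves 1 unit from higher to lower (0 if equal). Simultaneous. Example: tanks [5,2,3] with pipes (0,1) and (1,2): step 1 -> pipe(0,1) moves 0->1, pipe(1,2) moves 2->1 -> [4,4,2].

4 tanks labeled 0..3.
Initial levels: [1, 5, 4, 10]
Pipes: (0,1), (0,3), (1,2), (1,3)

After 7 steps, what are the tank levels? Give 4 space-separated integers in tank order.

Answer: 6 5 5 4

Derivation:
Step 1: flows [1->0,3->0,1->2,3->1] -> levels [3 4 5 8]
Step 2: flows [1->0,3->0,2->1,3->1] -> levels [5 5 4 6]
Step 3: flows [0=1,3->0,1->2,3->1] -> levels [6 5 5 4]
Step 4: flows [0->1,0->3,1=2,1->3] -> levels [4 5 5 6]
Step 5: flows [1->0,3->0,1=2,3->1] -> levels [6 5 5 4]
  -> period-2 cycle: step 5 state = step 3 state
  -> state at step 7: (7-3) mod 2 = 0, same as step 3 -> [6 5 5 4]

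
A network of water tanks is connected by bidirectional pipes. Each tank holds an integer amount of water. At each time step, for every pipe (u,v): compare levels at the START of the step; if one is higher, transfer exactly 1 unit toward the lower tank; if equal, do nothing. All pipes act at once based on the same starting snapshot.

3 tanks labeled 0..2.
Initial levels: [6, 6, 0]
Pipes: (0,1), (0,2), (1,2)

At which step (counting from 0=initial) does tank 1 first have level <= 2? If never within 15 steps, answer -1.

Answer: -1

Derivation:
Step 1: flows [0=1,0->2,1->2] -> levels [5 5 2]
Step 2: flows [0=1,0->2,1->2] -> levels [4 4 4]
Step 3: flows [0=1,0=2,1=2] -> levels [4 4 4]
  -> stable; tank 1 stays at 4 > 2
Tank 1 never reaches <=2 within 15 steps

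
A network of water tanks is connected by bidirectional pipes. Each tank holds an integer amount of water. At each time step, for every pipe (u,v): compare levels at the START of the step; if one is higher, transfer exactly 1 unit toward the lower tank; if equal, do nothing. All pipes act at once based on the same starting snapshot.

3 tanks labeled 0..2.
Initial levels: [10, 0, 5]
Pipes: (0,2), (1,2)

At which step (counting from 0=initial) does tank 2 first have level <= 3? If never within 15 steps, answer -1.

Answer: -1

Derivation:
Step 1: flows [0->2,2->1] -> levels [9 1 5]
Step 2: flows [0->2,2->1] -> levels [8 2 5]
Step 3: flows [0->2,2->1] -> levels [7 3 5]
Step 4: flows [0->2,2->1] -> levels [6 4 5]
Step 5: flows [0->2,2->1] -> levels [5 5 5]
Step 6: flows [0=2,1=2] -> levels [5 5 5]
  -> stable; tank 2 stays at 5 > 3
Tank 2 never reaches <=3 within 15 steps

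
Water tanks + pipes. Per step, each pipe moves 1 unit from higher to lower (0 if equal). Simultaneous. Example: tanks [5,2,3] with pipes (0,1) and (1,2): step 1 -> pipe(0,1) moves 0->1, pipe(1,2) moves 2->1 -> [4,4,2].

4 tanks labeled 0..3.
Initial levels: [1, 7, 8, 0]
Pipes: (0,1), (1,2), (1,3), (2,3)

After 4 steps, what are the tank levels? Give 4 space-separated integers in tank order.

Answer: 4 4 5 3

Derivation:
Step 1: flows [1->0,2->1,1->3,2->3] -> levels [2 6 6 2]
Step 2: flows [1->0,1=2,1->3,2->3] -> levels [3 4 5 4]
Step 3: flows [1->0,2->1,1=3,2->3] -> levels [4 4 3 5]
Step 4: flows [0=1,1->2,3->1,3->2] -> levels [4 4 5 3]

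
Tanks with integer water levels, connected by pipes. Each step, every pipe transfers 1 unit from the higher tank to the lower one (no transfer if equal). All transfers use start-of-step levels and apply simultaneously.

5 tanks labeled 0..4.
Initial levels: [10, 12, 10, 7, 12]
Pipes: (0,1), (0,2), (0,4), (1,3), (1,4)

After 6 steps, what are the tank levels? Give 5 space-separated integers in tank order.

Step 1: flows [1->0,0=2,4->0,1->3,1=4] -> levels [12 10 10 8 11]
Step 2: flows [0->1,0->2,0->4,1->3,4->1] -> levels [9 11 11 9 11]
Step 3: flows [1->0,2->0,4->0,1->3,1=4] -> levels [12 9 10 10 10]
Step 4: flows [0->1,0->2,0->4,3->1,4->1] -> levels [9 12 11 9 10]
Step 5: flows [1->0,2->0,4->0,1->3,1->4] -> levels [12 9 10 10 10]
  -> period-2 cycle: step 5 state = step 3 state
  -> state at step 6: (6-3) mod 2 = 1, same as step 4 -> [9 12 11 9 10]

Answer: 9 12 11 9 10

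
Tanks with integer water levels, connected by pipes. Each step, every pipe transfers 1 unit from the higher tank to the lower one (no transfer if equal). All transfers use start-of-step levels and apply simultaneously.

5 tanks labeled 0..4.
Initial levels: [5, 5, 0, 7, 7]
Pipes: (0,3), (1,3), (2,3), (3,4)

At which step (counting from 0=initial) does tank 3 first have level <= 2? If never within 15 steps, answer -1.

Step 1: flows [3->0,3->1,3->2,3=4] -> levels [6 6 1 4 7]
Step 2: flows [0->3,1->3,3->2,4->3] -> levels [5 5 2 6 6]
Step 3: flows [3->0,3->1,3->2,3=4] -> levels [6 6 3 3 6]
Step 4: flows [0->3,1->3,2=3,4->3] -> levels [5 5 3 6 5]
Step 5: flows [3->0,3->1,3->2,3->4] -> levels [6 6 4 2 6]
Tank 3 first reaches <=2 at step 5

Answer: 5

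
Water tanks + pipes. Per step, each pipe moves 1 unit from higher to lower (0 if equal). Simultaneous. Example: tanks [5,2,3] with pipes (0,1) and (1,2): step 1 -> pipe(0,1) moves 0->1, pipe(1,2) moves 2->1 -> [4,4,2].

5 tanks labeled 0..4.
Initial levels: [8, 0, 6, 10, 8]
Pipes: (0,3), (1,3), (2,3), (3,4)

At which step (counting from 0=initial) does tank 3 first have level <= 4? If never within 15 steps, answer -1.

Answer: 5

Derivation:
Step 1: flows [3->0,3->1,3->2,3->4] -> levels [9 1 7 6 9]
Step 2: flows [0->3,3->1,2->3,4->3] -> levels [8 2 6 8 8]
Step 3: flows [0=3,3->1,3->2,3=4] -> levels [8 3 7 6 8]
Step 4: flows [0->3,3->1,2->3,4->3] -> levels [7 4 6 8 7]
Step 5: flows [3->0,3->1,3->2,3->4] -> levels [8 5 7 4 8]
Tank 3 first reaches <=4 at step 5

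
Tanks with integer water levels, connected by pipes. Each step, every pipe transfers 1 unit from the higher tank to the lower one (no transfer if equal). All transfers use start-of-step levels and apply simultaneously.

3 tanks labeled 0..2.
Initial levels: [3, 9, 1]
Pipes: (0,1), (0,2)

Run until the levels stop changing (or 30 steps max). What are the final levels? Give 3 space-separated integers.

Step 1: flows [1->0,0->2] -> levels [3 8 2]
Step 2: flows [1->0,0->2] -> levels [3 7 3]
Step 3: flows [1->0,0=2] -> levels [4 6 3]
Step 4: flows [1->0,0->2] -> levels [4 5 4]
Step 5: flows [1->0,0=2] -> levels [5 4 4]
Step 6: flows [0->1,0->2] -> levels [3 5 5]
Step 7: flows [1->0,2->0] -> levels [5 4 4]
  -> period-2 cycle: step 7 state = step 5 state; never stabilizes
  -> state at step 30: (30-5) mod 2 = 1, same as step 6 -> [3 5 5]

Answer: 3 5 5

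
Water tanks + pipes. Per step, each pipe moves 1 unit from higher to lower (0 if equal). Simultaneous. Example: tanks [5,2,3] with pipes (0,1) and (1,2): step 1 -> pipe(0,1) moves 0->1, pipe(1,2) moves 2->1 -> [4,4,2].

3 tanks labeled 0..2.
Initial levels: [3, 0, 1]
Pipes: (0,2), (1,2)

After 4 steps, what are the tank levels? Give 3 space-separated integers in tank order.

Answer: 1 1 2

Derivation:
Step 1: flows [0->2,2->1] -> levels [2 1 1]
Step 2: flows [0->2,1=2] -> levels [1 1 2]
Step 3: flows [2->0,2->1] -> levels [2 2 0]
Step 4: flows [0->2,1->2] -> levels [1 1 2]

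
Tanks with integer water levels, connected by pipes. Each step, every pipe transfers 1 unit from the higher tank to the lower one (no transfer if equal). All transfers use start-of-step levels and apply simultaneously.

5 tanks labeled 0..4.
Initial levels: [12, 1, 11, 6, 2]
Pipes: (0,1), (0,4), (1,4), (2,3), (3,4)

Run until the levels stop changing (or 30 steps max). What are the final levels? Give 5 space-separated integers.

Answer: 7 7 6 8 4

Derivation:
Step 1: flows [0->1,0->4,4->1,2->3,3->4] -> levels [10 3 10 6 3]
Step 2: flows [0->1,0->4,1=4,2->3,3->4] -> levels [8 4 9 6 5]
Step 3: flows [0->1,0->4,4->1,2->3,3->4] -> levels [6 6 8 6 6]
Step 4: flows [0=1,0=4,1=4,2->3,3=4] -> levels [6 6 7 7 6]
Step 5: flows [0=1,0=4,1=4,2=3,3->4] -> levels [6 6 7 6 7]
Step 6: flows [0=1,4->0,4->1,2->3,4->3] -> levels [7 7 6 8 4]
Step 7: flows [0=1,0->4,1->4,3->2,3->4] -> levels [6 6 7 6 7]
  -> period-2 cycle: step 7 state = step 5 state; never stabilizes
  -> state at step 30: (30-5) mod 2 = 1, same as step 6 -> [7 7 6 8 4]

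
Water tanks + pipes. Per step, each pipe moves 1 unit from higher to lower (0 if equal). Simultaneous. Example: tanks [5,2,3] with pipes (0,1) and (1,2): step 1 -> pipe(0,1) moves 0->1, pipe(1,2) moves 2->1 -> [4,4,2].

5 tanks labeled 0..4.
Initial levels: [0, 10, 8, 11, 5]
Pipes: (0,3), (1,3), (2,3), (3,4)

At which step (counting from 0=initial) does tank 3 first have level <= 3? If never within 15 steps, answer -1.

Answer: -1

Derivation:
Step 1: flows [3->0,3->1,3->2,3->4] -> levels [1 11 9 7 6]
Step 2: flows [3->0,1->3,2->3,3->4] -> levels [2 10 8 7 7]
Step 3: flows [3->0,1->3,2->3,3=4] -> levels [3 9 7 8 7]
Step 4: flows [3->0,1->3,3->2,3->4] -> levels [4 8 8 6 8]
Step 5: flows [3->0,1->3,2->3,4->3] -> levels [5 7 7 8 7]
Step 6: flows [3->0,3->1,3->2,3->4] -> levels [6 8 8 4 8]
Step 7: flows [0->3,1->3,2->3,4->3] -> levels [5 7 7 8 7]
  -> period-2 cycle (repeats step 5); tank 3 never drops to <=3
Tank 3 never reaches <=3 within 15 steps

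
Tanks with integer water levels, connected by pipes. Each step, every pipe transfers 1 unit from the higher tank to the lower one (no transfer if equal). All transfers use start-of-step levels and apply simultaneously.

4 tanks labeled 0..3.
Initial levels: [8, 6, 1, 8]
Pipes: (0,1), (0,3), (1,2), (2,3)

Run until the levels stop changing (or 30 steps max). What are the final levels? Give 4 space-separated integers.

Answer: 4 7 5 7

Derivation:
Step 1: flows [0->1,0=3,1->2,3->2] -> levels [7 6 3 7]
Step 2: flows [0->1,0=3,1->2,3->2] -> levels [6 6 5 6]
Step 3: flows [0=1,0=3,1->2,3->2] -> levels [6 5 7 5]
Step 4: flows [0->1,0->3,2->1,2->3] -> levels [4 7 5 7]
Step 5: flows [1->0,3->0,1->2,3->2] -> levels [6 5 7 5]
  -> period-2 cycle: step 5 state = step 3 state; never stabilizes
  -> state at step 30: (30-3) mod 2 = 1, same as step 4 -> [4 7 5 7]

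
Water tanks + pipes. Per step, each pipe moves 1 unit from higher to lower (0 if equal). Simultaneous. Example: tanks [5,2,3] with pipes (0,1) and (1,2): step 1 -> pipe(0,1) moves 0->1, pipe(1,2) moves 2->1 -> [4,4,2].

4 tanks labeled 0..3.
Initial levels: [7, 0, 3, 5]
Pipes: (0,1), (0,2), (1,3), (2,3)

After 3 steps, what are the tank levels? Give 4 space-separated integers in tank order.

Step 1: flows [0->1,0->2,3->1,3->2] -> levels [5 2 5 3]
Step 2: flows [0->1,0=2,3->1,2->3] -> levels [4 4 4 3]
Step 3: flows [0=1,0=2,1->3,2->3] -> levels [4 3 3 5]

Answer: 4 3 3 5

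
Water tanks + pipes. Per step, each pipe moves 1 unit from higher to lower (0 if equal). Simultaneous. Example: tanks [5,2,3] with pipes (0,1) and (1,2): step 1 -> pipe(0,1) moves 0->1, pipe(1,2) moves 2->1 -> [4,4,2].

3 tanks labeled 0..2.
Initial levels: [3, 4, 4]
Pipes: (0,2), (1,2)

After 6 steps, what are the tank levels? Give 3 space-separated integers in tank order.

Answer: 3 3 5

Derivation:
Step 1: flows [2->0,1=2] -> levels [4 4 3]
Step 2: flows [0->2,1->2] -> levels [3 3 5]
Step 3: flows [2->0,2->1] -> levels [4 4 3]
  -> period-2 cycle: step 3 state = step 1 state
  -> state at step 6: (6-1) mod 2 = 1, same as step 2 -> [3 3 5]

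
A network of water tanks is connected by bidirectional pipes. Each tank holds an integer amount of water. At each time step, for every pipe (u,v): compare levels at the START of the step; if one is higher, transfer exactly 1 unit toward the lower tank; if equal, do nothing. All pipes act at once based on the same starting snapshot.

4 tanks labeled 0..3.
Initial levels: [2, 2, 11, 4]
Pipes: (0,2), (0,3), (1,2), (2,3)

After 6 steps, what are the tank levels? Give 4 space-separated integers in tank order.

Answer: 4 4 7 4

Derivation:
Step 1: flows [2->0,3->0,2->1,2->3] -> levels [4 3 8 4]
Step 2: flows [2->0,0=3,2->1,2->3] -> levels [5 4 5 5]
Step 3: flows [0=2,0=3,2->1,2=3] -> levels [5 5 4 5]
Step 4: flows [0->2,0=3,1->2,3->2] -> levels [4 4 7 4]
Step 5: flows [2->0,0=3,2->1,2->3] -> levels [5 5 4 5]
  -> period-2 cycle: step 5 state = step 3 state
  -> state at step 6: (6-3) mod 2 = 1, same as step 4 -> [4 4 7 4]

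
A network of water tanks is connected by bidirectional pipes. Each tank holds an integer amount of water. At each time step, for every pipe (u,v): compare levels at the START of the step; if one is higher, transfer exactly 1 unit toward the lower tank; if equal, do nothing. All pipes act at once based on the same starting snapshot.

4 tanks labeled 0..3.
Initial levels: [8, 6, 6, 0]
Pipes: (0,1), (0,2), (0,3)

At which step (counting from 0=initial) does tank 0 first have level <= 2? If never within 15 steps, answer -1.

Answer: -1

Derivation:
Step 1: flows [0->1,0->2,0->3] -> levels [5 7 7 1]
Step 2: flows [1->0,2->0,0->3] -> levels [6 6 6 2]
Step 3: flows [0=1,0=2,0->3] -> levels [5 6 6 3]
Step 4: flows [1->0,2->0,0->3] -> levels [6 5 5 4]
Step 5: flows [0->1,0->2,0->3] -> levels [3 6 6 5]
Step 6: flows [1->0,2->0,3->0] -> levels [6 5 5 4]
  -> period-2 cycle (repeats step 4); tank 0 never drops to <=2
Tank 0 never reaches <=2 within 15 steps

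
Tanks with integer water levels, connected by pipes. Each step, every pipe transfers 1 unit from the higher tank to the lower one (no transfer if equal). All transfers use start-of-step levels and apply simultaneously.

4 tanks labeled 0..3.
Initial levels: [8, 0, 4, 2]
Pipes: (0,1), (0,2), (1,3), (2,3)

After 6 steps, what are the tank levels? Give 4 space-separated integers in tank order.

Answer: 4 3 4 3

Derivation:
Step 1: flows [0->1,0->2,3->1,2->3] -> levels [6 2 4 2]
Step 2: flows [0->1,0->2,1=3,2->3] -> levels [4 3 4 3]
Step 3: flows [0->1,0=2,1=3,2->3] -> levels [3 4 3 4]
Step 4: flows [1->0,0=2,1=3,3->2] -> levels [4 3 4 3]
  -> period-2 cycle: step 4 state = step 2 state
  -> state at step 6: (6-2) mod 2 = 0, same as step 2 -> [4 3 4 3]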